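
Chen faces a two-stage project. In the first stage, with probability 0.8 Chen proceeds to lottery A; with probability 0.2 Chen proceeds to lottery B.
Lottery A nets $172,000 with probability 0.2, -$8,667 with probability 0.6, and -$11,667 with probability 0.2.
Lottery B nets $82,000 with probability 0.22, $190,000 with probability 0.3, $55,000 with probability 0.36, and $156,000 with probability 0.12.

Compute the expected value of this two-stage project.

$44,205.12

EV(A) = 0.2 × 172000 + 0.6 × (-8667) + 0.2 × (-11667) = 34400 − 5200.2 − 2333.4 = 26866.4
EV(B) = 0.22 × 82000 + 0.3 × 190000 + 0.36 × 55000 + 0.12 × 156000 = 18040 + 57000 + 19800 + 18720 = 113560
Overall = 0.8 × 26866.4 + 0.2 × 113560 = 21493.12 + 22712 = 44205.12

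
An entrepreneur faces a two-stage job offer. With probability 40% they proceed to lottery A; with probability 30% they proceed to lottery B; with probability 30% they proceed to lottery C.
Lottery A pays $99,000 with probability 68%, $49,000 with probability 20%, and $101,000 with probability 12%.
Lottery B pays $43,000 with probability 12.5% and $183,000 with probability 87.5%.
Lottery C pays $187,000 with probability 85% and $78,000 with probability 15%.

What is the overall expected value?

$136,541

EV(A) = 0.68 × 99000 + 0.2 × 49000 + 0.12 × 101000 = 67320 + 9800 + 12120 = 89240
EV(B) = 0.125 × 43000 + 0.875 × 183000 = 5375 + 160125 = 165500
EV(C) = 0.85 × 187000 + 0.15 × 78000 = 158950 + 11700 = 170650
Overall = 0.4 × 89240 + 0.3 × 165500 + 0.3 × 170650 = 35696 + 49650 + 51195 = 136541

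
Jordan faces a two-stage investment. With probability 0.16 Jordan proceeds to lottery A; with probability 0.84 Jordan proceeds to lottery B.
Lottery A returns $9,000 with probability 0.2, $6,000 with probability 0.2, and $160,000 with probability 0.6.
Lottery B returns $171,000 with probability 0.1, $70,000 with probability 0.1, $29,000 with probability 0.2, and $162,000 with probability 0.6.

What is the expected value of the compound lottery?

$122,604

EV(A) = 0.2 × 9000 + 0.2 × 6000 + 0.6 × 160000 = 1800 + 1200 + 96000 = 99000
EV(B) = 0.1 × 171000 + 0.1 × 70000 + 0.2 × 29000 + 0.6 × 162000 = 17100 + 7000 + 5800 + 97200 = 127100
Overall = 0.16 × 99000 + 0.84 × 127100 = 15840 + 106764 = 122604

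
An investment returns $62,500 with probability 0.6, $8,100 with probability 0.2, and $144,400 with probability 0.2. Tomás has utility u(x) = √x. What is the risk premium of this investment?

$8,464

E[u] = 0.6·√62500 + 0.2·√8100 + 0.2·√144400 = 0.6·250 + 0.2·90 + 0.2·380 = 244
CE = (244)² = 59536
Risk premium = EV − CE = 68000 − 59536 = 8464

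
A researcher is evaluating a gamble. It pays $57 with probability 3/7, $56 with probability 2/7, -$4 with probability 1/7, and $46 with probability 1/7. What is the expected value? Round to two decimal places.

EV = 3/7 × 57 + 2/7 × 56 + 1/7 × (-4) + 1/7 × 46 = 24.4286 + 16 − 0.5714 + 6.5714 = 46.4286

$46.43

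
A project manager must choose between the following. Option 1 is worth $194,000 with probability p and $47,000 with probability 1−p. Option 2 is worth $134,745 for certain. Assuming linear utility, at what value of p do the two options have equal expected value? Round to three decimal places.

p = 0.597

p·194000 + (1−p)·47000 = 134745
147000p + 47000 = 134745
p = (134745 − 47000) / 147000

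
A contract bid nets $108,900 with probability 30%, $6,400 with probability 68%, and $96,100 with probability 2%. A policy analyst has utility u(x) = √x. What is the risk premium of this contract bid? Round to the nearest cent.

$13,471.84

E[u] = 0.3·√108900 + 0.68·√6400 + 0.02·√96100 = 0.3·330 + 0.68·80 + 0.02·310 = 159.6
CE = (159.6)² = 25472.16
Risk premium = EV − CE = 38944 − 25472.16 = 13471.84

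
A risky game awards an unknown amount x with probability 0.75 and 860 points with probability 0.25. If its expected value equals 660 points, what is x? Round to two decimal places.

0.75·x + 0.25·860 = 660
0.75·x = 660 − 215 = 445
x = 445 / 0.75 = 593.3333

x = 593.33 points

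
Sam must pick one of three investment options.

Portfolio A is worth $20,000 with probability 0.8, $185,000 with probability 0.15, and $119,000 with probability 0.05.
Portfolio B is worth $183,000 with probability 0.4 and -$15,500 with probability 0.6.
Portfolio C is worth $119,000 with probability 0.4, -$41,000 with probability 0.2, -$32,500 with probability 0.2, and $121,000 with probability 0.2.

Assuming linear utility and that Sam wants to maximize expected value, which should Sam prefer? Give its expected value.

Portfolio B ($63,900)

Portfolio A = 0.8 × 20000 + 0.15 × 185000 + 0.05 × 119000 = 16000 + 27750 + 5950 = 49700
Portfolio B = 0.4 × 183000 + 0.6 × (-15500) = 73200 − 9300 = 63900
Portfolio C = 0.4 × 119000 + 0.2 × (-41000) + 0.2 × (-32500) + 0.2 × 121000 = 47600 − 8200 − 6500 + 24200 = 57100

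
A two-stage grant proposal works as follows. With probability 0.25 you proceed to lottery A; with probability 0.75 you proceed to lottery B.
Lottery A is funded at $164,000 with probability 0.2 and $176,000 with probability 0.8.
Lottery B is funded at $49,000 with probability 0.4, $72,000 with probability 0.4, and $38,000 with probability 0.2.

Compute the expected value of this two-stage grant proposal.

EV(A) = 0.2 × 164000 + 0.8 × 176000 = 32800 + 140800 = 173600
EV(B) = 0.4 × 49000 + 0.4 × 72000 + 0.2 × 38000 = 19600 + 28800 + 7600 = 56000
Overall = 0.25 × 173600 + 0.75 × 56000 = 43400 + 42000 = 85400

$85,400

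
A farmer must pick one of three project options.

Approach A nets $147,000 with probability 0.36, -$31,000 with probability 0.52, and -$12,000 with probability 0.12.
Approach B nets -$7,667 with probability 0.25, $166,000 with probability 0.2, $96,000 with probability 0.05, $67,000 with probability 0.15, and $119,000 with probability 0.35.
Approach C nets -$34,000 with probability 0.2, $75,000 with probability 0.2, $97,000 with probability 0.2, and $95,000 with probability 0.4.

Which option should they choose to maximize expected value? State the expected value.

Approach A = 0.36 × 147000 + 0.52 × (-31000) + 0.12 × (-12000) = 52920 − 16120 − 1440 = 35360
Approach B = 0.25 × (-7667) + 0.2 × 166000 + 0.05 × 96000 + 0.15 × 67000 + 0.35 × 119000 = -1916.75 + 33200 + 4800 + 10050 + 41650 = 87783.25
Approach C = 0.2 × (-34000) + 0.2 × 75000 + 0.2 × 97000 + 0.4 × 95000 = -6800 + 15000 + 19400 + 38000 = 65600

Approach B ($87,783.25)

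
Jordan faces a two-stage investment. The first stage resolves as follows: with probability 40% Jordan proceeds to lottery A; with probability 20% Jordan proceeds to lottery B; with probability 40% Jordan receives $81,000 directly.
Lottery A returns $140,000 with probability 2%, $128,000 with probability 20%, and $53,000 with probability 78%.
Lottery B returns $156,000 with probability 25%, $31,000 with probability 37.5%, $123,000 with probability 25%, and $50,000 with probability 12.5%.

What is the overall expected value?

$77,821

EV(A) = 0.02 × 140000 + 0.2 × 128000 + 0.78 × 53000 = 2800 + 25600 + 41340 = 69740
EV(B) = 0.25 × 156000 + 0.375 × 31000 + 0.25 × 123000 + 0.125 × 50000 = 39000 + 11625 + 30750 + 6250 = 87625
Branch C: 81000 (certain)
Overall = 0.4 × 69740 + 0.2 × 87625 + 0.4 × 81000 = 27896 + 17525 + 32400 = 77821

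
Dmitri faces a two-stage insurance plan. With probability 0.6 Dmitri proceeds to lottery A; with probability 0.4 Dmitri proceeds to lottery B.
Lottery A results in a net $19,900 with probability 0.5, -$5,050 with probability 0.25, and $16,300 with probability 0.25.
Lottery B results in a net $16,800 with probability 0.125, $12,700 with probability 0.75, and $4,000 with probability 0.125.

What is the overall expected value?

EV(A) = 0.5 × 19900 + 0.25 × (-5050) + 0.25 × 16300 = 9950 − 1262.5 + 4075 = 12762.5
EV(B) = 0.125 × 16800 + 0.75 × 12700 + 0.125 × 4000 = 2100 + 9525 + 500 = 12125
Overall = 0.6 × 12762.5 + 0.4 × 12125 = 7657.5 + 4850 = 12507.5

$12,507.50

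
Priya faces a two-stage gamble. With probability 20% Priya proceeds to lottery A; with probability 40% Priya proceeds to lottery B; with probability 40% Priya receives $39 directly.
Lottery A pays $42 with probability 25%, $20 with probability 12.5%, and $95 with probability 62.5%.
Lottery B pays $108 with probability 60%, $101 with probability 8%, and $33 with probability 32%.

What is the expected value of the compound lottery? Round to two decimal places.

EV(A) = 0.25 × 42 + 0.125 × 20 + 0.625 × 95 = 10.5 + 2.5 + 59.375 = 72.375
EV(B) = 0.6 × 108 + 0.08 × 101 + 0.32 × 33 = 64.8 + 8.08 + 10.56 = 83.44
Branch C: 39 (certain)
Overall = 0.2 × 72.375 + 0.4 × 83.44 + 0.4 × 39 = 14.475 + 33.376 + 15.6 = 63.451

$63.45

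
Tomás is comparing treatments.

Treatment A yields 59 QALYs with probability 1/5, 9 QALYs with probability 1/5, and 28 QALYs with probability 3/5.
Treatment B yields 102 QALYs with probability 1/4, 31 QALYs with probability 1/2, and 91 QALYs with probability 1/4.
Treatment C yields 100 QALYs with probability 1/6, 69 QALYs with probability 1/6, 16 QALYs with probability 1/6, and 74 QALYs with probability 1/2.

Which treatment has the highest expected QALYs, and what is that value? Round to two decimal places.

Treatment C (67.83 QALYs)

Treatment A = 1/5 × 59 + 1/5 × 9 + 3/5 × 28 = 11.8 + 1.8 + 16.8 = 30.4
Treatment B = 1/4 × 102 + 1/2 × 31 + 1/4 × 91 = 25.5 + 15.5 + 22.75 = 63.75
Treatment C = 1/6 × 100 + 1/6 × 69 + 1/6 × 16 + 1/2 × 74 = 16.6667 + 11.5 + 2.6667 + 37 = 67.8333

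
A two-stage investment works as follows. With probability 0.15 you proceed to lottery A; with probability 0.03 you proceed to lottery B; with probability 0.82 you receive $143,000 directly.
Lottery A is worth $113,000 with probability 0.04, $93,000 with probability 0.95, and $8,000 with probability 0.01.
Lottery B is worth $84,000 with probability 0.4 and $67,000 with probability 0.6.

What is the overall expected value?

$133,416.50

EV(A) = 0.04 × 113000 + 0.95 × 93000 + 0.01 × 8000 = 4520 + 88350 + 80 = 92950
EV(B) = 0.4 × 84000 + 0.6 × 67000 = 33600 + 40200 = 73800
Branch C: 143000 (certain)
Overall = 0.15 × 92950 + 0.03 × 73800 + 0.82 × 143000 = 13942.5 + 2214 + 117260 = 133416.5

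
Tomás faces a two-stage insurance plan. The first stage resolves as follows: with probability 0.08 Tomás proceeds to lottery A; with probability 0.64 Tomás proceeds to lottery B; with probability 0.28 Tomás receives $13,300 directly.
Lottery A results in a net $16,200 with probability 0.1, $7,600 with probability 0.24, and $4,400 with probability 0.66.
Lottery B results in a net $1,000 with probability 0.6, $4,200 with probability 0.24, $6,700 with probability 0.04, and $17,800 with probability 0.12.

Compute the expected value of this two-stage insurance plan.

EV(A) = 0.1 × 16200 + 0.24 × 7600 + 0.66 × 4400 = 1620 + 1824 + 2904 = 6348
EV(B) = 0.6 × 1000 + 0.24 × 4200 + 0.04 × 6700 + 0.12 × 17800 = 600 + 1008 + 268 + 2136 = 4012
Branch C: 13300 (certain)
Overall = 0.08 × 6348 + 0.64 × 4012 + 0.28 × 13300 = 507.84 + 2567.68 + 3724 = 6799.52

$6,799.52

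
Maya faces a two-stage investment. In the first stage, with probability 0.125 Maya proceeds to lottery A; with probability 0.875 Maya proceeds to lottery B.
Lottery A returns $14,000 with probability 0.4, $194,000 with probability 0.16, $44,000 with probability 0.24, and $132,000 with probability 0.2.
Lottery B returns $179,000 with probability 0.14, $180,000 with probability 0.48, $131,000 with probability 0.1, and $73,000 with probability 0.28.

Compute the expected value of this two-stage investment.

$136,075

EV(A) = 0.4 × 14000 + 0.16 × 194000 + 0.24 × 44000 + 0.2 × 132000 = 5600 + 31040 + 10560 + 26400 = 73600
EV(B) = 0.14 × 179000 + 0.48 × 180000 + 0.1 × 131000 + 0.28 × 73000 = 25060 + 86400 + 13100 + 20440 = 145000
Overall = 0.125 × 73600 + 0.875 × 145000 = 9200 + 126875 = 136075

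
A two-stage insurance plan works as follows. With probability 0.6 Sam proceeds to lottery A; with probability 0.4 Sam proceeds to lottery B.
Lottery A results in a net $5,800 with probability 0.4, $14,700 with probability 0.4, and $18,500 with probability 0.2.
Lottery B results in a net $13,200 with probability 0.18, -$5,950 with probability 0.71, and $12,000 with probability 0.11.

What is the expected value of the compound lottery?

EV(A) = 0.4 × 5800 + 0.4 × 14700 + 0.2 × 18500 = 2320 + 5880 + 3700 = 11900
EV(B) = 0.18 × 13200 + 0.71 × (-5950) + 0.11 × 12000 = 2376 − 4224.5 + 1320 = -528.5
Overall = 0.6 × 11900 + 0.4 × (-528.5) = 7140 − 211.4 = 6928.6

$6,928.60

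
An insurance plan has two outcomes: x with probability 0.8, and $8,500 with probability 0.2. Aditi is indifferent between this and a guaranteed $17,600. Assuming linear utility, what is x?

0.8·x + 0.2·8500 = 17600
0.8·x = 17600 − 1700 = 15900
x = 15900 / 0.8 = 19875

x = $19,875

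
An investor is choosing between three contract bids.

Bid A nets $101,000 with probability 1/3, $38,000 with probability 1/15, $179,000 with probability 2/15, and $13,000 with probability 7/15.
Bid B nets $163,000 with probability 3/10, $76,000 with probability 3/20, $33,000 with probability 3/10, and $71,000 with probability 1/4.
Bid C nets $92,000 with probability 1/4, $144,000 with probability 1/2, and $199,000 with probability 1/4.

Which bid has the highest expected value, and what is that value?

Bid A = 1/3 × 101000 + 1/15 × 38000 + 2/15 × 179000 + 7/15 × 13000 = 33666.6667 + 2533.3333 + 23866.6667 + 6066.6667 = 66133.3333
Bid B = 3/10 × 163000 + 3/20 × 76000 + 3/10 × 33000 + 1/4 × 71000 = 48900 + 11400 + 9900 + 17750 = 87950
Bid C = 1/4 × 92000 + 1/2 × 144000 + 1/4 × 199000 = 23000 + 72000 + 49750 = 144750

Bid C ($144,750)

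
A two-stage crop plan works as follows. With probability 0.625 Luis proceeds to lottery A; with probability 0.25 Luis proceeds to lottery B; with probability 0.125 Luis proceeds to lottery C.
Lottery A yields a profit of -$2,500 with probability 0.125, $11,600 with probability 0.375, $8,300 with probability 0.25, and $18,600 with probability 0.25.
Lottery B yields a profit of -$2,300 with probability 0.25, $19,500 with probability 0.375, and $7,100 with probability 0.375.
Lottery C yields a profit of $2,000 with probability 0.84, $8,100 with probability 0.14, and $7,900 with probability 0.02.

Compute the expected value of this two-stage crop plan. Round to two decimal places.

$9,448.06

EV(A) = 0.125 × (-2500) + 0.375 × 11600 + 0.25 × 8300 + 0.25 × 18600 = -312.5 + 4350 + 2075 + 4650 = 10762.5
EV(B) = 0.25 × (-2300) + 0.375 × 19500 + 0.375 × 7100 = -575 + 7312.5 + 2662.5 = 9400
EV(C) = 0.84 × 2000 + 0.14 × 8100 + 0.02 × 7900 = 1680 + 1134 + 158 = 2972
Overall = 0.625 × 10762.5 + 0.25 × 9400 + 0.125 × 2972 = 6726.5625 + 2350 + 371.5 = 9448.0625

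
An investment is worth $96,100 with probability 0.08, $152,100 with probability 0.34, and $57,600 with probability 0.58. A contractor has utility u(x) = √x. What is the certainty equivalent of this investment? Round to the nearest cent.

$87,971.56

E[u] = 0.08·√96100 + 0.34·√152100 + 0.58·√57600 = 0.08·310 + 0.34·390 + 0.58·240 = 296.6
CE = (296.6)² = 87971.56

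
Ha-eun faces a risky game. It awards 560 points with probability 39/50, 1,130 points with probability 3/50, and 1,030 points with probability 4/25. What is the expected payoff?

EV = 39/50 × 560 + 3/50 × 1130 + 4/25 × 1030 = 436.8 + 67.8 + 164.8 = 669.4

669.4 points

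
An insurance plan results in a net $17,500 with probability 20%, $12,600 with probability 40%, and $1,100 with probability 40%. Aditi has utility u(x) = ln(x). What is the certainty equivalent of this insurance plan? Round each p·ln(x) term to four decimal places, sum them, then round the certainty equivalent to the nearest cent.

E[u] = 0.2·ln(17500) + 0.4·ln(12600) + 0.4·ln(1100) = 1.9540 + 3.7766 + 2.8012 = 8.5318
CE = e^8.5318 ≈ 5073.57

$5,073.57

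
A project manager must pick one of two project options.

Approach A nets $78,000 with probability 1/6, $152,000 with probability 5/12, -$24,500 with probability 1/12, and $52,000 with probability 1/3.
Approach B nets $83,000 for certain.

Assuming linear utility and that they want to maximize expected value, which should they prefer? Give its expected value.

Approach A = 1/6 × 78000 + 5/12 × 152000 + 1/12 × (-24500) + 1/3 × 52000 = 13000 + 63333.3333 − 2041.6667 + 17333.3333 = 91625
Approach B: 83000 (certain)

Approach A ($91,625)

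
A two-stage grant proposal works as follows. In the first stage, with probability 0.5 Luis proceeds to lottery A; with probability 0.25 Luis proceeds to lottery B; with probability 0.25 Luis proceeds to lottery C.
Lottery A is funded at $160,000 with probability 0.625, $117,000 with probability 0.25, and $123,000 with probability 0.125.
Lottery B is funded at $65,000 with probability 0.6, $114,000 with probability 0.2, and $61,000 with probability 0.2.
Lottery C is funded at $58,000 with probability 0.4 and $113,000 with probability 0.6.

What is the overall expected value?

$113,562.50

EV(A) = 0.625 × 160000 + 0.25 × 117000 + 0.125 × 123000 = 100000 + 29250 + 15375 = 144625
EV(B) = 0.6 × 65000 + 0.2 × 114000 + 0.2 × 61000 = 39000 + 22800 + 12200 = 74000
EV(C) = 0.4 × 58000 + 0.6 × 113000 = 23200 + 67800 = 91000
Overall = 0.5 × 144625 + 0.25 × 74000 + 0.25 × 91000 = 72312.5 + 18500 + 22750 = 113562.5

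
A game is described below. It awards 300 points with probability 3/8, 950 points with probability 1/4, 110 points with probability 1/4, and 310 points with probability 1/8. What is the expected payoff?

416.25 points

EV = 3/8 × 300 + 1/4 × 950 + 1/4 × 110 + 1/8 × 310 = 112.5 + 237.5 + 27.5 + 38.75 = 416.25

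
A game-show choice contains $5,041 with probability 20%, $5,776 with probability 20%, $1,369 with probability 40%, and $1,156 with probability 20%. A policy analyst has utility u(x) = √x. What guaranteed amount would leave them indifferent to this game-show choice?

$2,601

E[u] = 0.2·√5041 + 0.2·√5776 + 0.4·√1369 + 0.2·√1156 = 0.2·71 + 0.2·76 + 0.4·37 + 0.2·34 = 51
CE = (51)² = 2601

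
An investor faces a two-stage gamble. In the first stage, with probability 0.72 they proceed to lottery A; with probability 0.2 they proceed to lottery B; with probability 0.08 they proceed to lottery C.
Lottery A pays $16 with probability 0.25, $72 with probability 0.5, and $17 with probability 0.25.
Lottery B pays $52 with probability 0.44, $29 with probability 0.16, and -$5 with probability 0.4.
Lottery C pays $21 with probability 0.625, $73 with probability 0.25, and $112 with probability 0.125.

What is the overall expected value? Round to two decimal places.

EV(A) = 0.25 × 16 + 0.5 × 72 + 0.25 × 17 = 4 + 36 + 4.25 = 44.25
EV(B) = 0.44 × 52 + 0.16 × 29 + 0.4 × (-5) = 22.88 + 4.64 − 2 = 25.52
EV(C) = 0.625 × 21 + 0.25 × 73 + 0.125 × 112 = 13.125 + 18.25 + 14 = 45.375
Overall = 0.72 × 44.25 + 0.2 × 25.52 + 0.08 × 45.375 = 31.86 + 5.104 + 3.63 = 40.594

$40.59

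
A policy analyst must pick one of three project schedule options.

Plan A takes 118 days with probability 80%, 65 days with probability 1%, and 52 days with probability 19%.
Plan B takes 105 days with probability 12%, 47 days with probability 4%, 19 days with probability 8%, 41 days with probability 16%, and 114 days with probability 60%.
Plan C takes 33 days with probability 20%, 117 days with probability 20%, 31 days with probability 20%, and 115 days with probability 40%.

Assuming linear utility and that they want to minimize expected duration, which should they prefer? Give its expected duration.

Plan C (82.2 days)

Plan A = 0.8 × 118 + 0.01 × 65 + 0.19 × 52 = 94.4 + 0.65 + 9.88 = 104.93
Plan B = 0.12 × 105 + 0.04 × 47 + 0.08 × 19 + 0.16 × 41 + 0.6 × 114 = 12.6 + 1.88 + 1.52 + 6.56 + 68.4 = 90.96
Plan C = 0.2 × 33 + 0.2 × 117 + 0.2 × 31 + 0.4 × 115 = 6.6 + 23.4 + 6.2 + 46 = 82.2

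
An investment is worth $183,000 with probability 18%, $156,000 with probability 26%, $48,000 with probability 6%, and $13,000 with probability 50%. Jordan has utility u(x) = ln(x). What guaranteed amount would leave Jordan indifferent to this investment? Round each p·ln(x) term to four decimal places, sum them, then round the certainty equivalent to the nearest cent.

E[u] = 0.18·ln(183000) + 0.26·ln(156000) + 0.06·ln(48000) + 0.5·ln(13000) = 2.1811 + 3.1090 + 0.6467 + 4.7364 = 10.6732
CE = e^10.6732 ≈ 43182.91

$43,182.91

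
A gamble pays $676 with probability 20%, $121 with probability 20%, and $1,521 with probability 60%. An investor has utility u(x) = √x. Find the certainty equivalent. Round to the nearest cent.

$948.64

E[u] = 0.2·√676 + 0.2·√121 + 0.6·√1521 = 0.2·26 + 0.2·11 + 0.6·39 = 30.8
CE = (30.8)² = 948.64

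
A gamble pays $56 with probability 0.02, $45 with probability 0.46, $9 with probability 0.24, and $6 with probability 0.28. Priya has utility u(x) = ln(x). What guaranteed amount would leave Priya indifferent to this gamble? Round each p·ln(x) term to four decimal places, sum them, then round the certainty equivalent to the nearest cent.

E[u] = 0.02·ln(56) + 0.46·ln(45) + 0.24·ln(9) + 0.28·ln(6) = 0.0805 + 1.7511 + 0.5273 + 0.5017 = 2.8606
CE = e^2.8606 ≈ 17.47

$17.47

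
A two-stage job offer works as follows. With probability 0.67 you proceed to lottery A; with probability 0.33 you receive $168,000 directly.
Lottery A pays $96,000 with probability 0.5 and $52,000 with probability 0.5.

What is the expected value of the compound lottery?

$105,020

EV(A) = 0.5 × 96000 + 0.5 × 52000 = 48000 + 26000 = 74000
Branch B: 168000 (certain)
Overall = 0.67 × 74000 + 0.33 × 168000 = 49580 + 55440 = 105020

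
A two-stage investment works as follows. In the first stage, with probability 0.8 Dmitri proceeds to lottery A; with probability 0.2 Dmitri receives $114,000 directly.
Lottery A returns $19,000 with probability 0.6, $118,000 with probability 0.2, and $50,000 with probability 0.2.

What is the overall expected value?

EV(A) = 0.6 × 19000 + 0.2 × 118000 + 0.2 × 50000 = 11400 + 23600 + 10000 = 45000
Branch B: 114000 (certain)
Overall = 0.8 × 45000 + 0.2 × 114000 = 36000 + 22800 = 58800

$58,800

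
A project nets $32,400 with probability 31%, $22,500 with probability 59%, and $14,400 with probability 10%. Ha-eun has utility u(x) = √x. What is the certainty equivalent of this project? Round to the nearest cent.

E[u] = 0.31·√32400 + 0.59·√22500 + 0.1·√14400 = 0.31·180 + 0.59·150 + 0.1·120 = 156.3
CE = (156.3)² = 24429.69

$24,429.69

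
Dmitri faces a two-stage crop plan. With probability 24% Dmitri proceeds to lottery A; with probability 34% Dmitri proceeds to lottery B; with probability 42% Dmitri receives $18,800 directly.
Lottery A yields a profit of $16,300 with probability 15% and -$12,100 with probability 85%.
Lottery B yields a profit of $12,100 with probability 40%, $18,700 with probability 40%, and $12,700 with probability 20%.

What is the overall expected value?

EV(A) = 0.15 × 16300 + 0.85 × (-12100) = 2445 − 10285 = -7840
EV(B) = 0.4 × 12100 + 0.4 × 18700 + 0.2 × 12700 = 4840 + 7480 + 2540 = 14860
Branch C: 18800 (certain)
Overall = 0.24 × (-7840) + 0.34 × 14860 + 0.42 × 18800 = -1881.6 + 5052.4 + 7896 = 11066.8

$11,066.80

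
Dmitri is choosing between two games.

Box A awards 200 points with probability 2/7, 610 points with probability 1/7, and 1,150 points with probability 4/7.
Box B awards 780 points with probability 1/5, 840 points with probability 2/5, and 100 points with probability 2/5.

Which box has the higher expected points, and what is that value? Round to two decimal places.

Box A = 2/7 × 200 + 1/7 × 610 + 4/7 × 1150 = 57.1429 + 87.1429 + 657.1429 = 801.4286
Box B = 1/5 × 780 + 2/5 × 840 + 2/5 × 100 = 156 + 336 + 40 = 532

Box A (801.43 points)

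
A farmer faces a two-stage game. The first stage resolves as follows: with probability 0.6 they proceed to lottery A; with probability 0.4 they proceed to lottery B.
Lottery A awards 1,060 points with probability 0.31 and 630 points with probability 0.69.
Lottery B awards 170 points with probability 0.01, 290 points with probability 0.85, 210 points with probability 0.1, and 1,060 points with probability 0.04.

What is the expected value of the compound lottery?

582.62 points

EV(A) = 0.31 × 1060 + 0.69 × 630 = 328.6 + 434.7 = 763.3
EV(B) = 0.01 × 170 + 0.85 × 290 + 0.1 × 210 + 0.04 × 1060 = 1.7 + 246.5 + 21 + 42.4 = 311.6
Overall = 0.6 × 763.3 + 0.4 × 311.6 = 457.98 + 124.64 = 582.62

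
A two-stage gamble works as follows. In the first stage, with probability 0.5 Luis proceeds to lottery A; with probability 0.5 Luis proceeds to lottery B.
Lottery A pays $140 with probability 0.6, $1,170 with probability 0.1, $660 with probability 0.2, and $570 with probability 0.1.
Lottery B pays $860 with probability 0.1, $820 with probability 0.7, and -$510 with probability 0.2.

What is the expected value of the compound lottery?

EV(A) = 0.6 × 140 + 0.1 × 1170 + 0.2 × 660 + 0.1 × 570 = 84 + 117 + 132 + 57 = 390
EV(B) = 0.1 × 860 + 0.7 × 820 + 0.2 × (-510) = 86 + 574 − 102 = 558
Overall = 0.5 × 390 + 0.5 × 558 = 195 + 279 = 474

$474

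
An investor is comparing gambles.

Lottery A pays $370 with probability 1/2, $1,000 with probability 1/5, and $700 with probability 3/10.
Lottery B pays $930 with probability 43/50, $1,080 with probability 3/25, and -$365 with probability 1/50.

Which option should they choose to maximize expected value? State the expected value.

Lottery B ($922.10)

Lottery A = 1/2 × 370 + 1/5 × 1000 + 3/10 × 700 = 185 + 200 + 210 = 595
Lottery B = 43/50 × 930 + 3/25 × 1080 + 1/50 × (-365) = 799.8 + 129.6 − 7.3 = 922.1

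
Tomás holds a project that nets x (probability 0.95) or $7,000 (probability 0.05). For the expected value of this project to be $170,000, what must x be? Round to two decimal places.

0.95·x + 0.05·7000 = 170000
0.95·x = 170000 − 350 = 169650
x = 169650 / 0.95 = 178578.9474

x = $178,578.95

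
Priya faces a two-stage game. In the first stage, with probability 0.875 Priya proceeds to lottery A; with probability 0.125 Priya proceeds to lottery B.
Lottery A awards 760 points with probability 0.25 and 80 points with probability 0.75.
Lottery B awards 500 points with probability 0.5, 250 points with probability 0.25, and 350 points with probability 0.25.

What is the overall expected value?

268.75 points

EV(A) = 0.25 × 760 + 0.75 × 80 = 190 + 60 = 250
EV(B) = 0.5 × 500 + 0.25 × 250 + 0.25 × 350 = 250 + 62.5 + 87.5 = 400
Overall = 0.875 × 250 + 0.125 × 400 = 218.75 + 50 = 268.75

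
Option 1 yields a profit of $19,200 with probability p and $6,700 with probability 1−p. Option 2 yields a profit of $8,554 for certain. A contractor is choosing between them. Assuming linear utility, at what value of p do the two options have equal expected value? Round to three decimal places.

p·19200 + (1−p)·6700 = 8554
12500p + 6700 = 8554
p = (8554 − 6700) / 12500

p = 0.148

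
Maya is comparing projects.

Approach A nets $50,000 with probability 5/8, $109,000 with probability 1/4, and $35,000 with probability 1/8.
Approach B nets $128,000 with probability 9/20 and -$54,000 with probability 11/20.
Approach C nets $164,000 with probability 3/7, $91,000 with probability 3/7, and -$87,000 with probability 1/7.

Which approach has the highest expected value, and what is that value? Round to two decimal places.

Approach C ($96,857.14)

Approach A = 5/8 × 50000 + 1/4 × 109000 + 1/8 × 35000 = 31250 + 27250 + 4375 = 62875
Approach B = 9/20 × 128000 + 11/20 × (-54000) = 57600 − 29700 = 27900
Approach C = 3/7 × 164000 + 3/7 × 91000 + 1/7 × (-87000) = 70285.7143 + 39000 − 12428.5714 = 96857.1429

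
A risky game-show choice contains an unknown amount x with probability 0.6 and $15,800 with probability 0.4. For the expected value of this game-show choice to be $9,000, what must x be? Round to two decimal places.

x = $4,466.67

0.6·x + 0.4·15800 = 9000
0.6·x = 9000 − 6320 = 2680
x = 2680 / 0.6 = 4466.6667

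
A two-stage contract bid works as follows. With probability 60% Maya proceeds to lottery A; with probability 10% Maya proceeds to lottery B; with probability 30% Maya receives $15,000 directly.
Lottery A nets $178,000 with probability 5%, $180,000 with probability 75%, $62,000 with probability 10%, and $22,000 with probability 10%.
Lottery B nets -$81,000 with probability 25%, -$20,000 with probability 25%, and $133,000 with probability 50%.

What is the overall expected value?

EV(A) = 0.05 × 178000 + 0.75 × 180000 + 0.1 × 62000 + 0.1 × 22000 = 8900 + 135000 + 6200 + 2200 = 152300
EV(B) = 0.25 × (-81000) + 0.25 × (-20000) + 0.5 × 133000 = -20250 − 5000 + 66500 = 41250
Branch C: 15000 (certain)
Overall = 0.6 × 152300 + 0.1 × 41250 + 0.3 × 15000 = 91380 + 4125 + 4500 = 100005

$100,005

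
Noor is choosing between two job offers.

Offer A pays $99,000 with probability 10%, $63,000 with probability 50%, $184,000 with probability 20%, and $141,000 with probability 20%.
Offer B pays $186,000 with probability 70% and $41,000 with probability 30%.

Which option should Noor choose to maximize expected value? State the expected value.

Offer B ($142,500)

Offer A = 0.1 × 99000 + 0.5 × 63000 + 0.2 × 184000 + 0.2 × 141000 = 9900 + 31500 + 36800 + 28200 = 106400
Offer B = 0.7 × 186000 + 0.3 × 41000 = 130200 + 12300 = 142500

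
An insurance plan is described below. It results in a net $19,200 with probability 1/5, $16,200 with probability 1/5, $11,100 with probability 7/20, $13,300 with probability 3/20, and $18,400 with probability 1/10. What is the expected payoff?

$14,800

EV = 1/5 × 19200 + 1/5 × 16200 + 7/20 × 11100 + 3/20 × 13300 + 1/10 × 18400 = 3840 + 3240 + 3885 + 1995 + 1840 = 14800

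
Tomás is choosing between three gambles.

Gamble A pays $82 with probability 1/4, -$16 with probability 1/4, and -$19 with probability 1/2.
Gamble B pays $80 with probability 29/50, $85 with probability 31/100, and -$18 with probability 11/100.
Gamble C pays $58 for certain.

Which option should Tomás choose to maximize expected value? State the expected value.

Gamble A = 1/4 × 82 + 1/4 × (-16) + 1/2 × (-19) = 20.5 − 4 − 9.5 = 7
Gamble B = 29/50 × 80 + 31/100 × 85 + 11/100 × (-18) = 46.4 + 26.35 − 1.98 = 70.77
Gamble C: 58 (certain)

Gamble B ($70.77)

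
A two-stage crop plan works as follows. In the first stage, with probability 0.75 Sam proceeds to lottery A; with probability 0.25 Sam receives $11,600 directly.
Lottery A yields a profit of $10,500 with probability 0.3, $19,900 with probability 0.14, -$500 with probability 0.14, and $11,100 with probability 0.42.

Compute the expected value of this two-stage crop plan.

$10,796

EV(A) = 0.3 × 10500 + 0.14 × 19900 + 0.14 × (-500) + 0.42 × 11100 = 3150 + 2786 − 70 + 4662 = 10528
Branch B: 11600 (certain)
Overall = 0.75 × 10528 + 0.25 × 11600 = 7896 + 2900 = 10796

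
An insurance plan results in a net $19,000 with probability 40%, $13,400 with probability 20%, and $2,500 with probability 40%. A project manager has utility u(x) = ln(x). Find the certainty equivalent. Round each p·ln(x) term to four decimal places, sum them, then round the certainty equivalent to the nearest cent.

$7,872.26

E[u] = 0.4·ln(19000) + 0.2·ln(13400) + 0.4·ln(2500) = 3.9409 + 1.9006 + 3.1296 = 8.9711
CE = e^8.9711 ≈ 7872.26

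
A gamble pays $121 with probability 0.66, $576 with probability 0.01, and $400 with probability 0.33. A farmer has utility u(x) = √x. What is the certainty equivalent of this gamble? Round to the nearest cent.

E[u] = 0.66·√121 + 0.01·√576 + 0.33·√400 = 0.66·11 + 0.01·24 + 0.33·20 = 14.1
CE = (14.1)² = 198.81

$198.81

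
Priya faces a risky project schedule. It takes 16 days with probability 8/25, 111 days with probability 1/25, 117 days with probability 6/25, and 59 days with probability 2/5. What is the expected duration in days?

EV = 8/25 × 16 + 1/25 × 111 + 6/25 × 117 + 2/5 × 59 = 5.12 + 4.44 + 28.08 + 23.6 = 61.24

61.24 days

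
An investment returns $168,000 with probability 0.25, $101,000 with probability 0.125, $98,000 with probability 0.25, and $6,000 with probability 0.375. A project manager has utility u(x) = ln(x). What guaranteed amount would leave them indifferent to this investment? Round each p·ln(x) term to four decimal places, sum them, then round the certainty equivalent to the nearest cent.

$39,489.89

E[u] = 0.25·ln(168000) + 0.125·ln(101000) + 0.25·ln(98000) + 0.375·ln(6000) = 3.0079 + 1.4404 + 2.8732 + 3.2623 = 10.5838
CE = e^10.5838 ≈ 39489.89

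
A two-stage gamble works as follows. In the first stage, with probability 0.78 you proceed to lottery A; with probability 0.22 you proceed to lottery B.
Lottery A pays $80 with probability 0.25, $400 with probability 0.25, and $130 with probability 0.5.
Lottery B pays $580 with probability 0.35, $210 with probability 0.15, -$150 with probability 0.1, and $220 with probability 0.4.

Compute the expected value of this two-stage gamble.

$211.95

EV(A) = 0.25 × 80 + 0.25 × 400 + 0.5 × 130 = 20 + 100 + 65 = 185
EV(B) = 0.35 × 580 + 0.15 × 210 + 0.1 × (-150) + 0.4 × 220 = 203 + 31.5 − 15 + 88 = 307.5
Overall = 0.78 × 185 + 0.22 × 307.5 = 144.3 + 67.65 = 211.95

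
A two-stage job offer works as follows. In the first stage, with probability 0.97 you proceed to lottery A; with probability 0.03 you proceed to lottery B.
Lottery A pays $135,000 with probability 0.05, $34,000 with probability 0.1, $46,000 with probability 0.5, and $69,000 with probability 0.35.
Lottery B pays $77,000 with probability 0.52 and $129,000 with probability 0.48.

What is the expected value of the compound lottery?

EV(A) = 0.05 × 135000 + 0.1 × 34000 + 0.5 × 46000 + 0.35 × 69000 = 6750 + 3400 + 23000 + 24150 = 57300
EV(B) = 0.52 × 77000 + 0.48 × 129000 = 40040 + 61920 = 101960
Overall = 0.97 × 57300 + 0.03 × 101960 = 55581 + 3058.8 = 58639.8

$58,639.80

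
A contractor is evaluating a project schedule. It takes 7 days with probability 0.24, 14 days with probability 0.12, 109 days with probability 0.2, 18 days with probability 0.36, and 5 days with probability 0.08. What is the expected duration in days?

32.04 days

EV = 0.24 × 7 + 0.12 × 14 + 0.2 × 109 + 0.36 × 18 + 0.08 × 5 = 1.68 + 1.68 + 21.8 + 6.48 + 0.4 = 32.04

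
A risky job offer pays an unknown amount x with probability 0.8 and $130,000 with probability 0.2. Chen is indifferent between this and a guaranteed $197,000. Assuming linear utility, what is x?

0.8·x + 0.2·130000 = 197000
0.8·x = 197000 − 26000 = 171000
x = 171000 / 0.8 = 213750

x = $213,750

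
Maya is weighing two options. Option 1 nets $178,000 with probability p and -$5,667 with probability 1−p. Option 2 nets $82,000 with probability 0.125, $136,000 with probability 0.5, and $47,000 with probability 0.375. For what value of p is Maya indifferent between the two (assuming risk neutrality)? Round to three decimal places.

p = 0.553

EV(Option 2) = 0.125 × 82000 + 0.5 × 136000 + 0.375 × 47000 = 10250 + 68000 + 17625 = 95875
p·178000 + (1−p)·(-5667) = 95875
183667p − 5667 = 95875
p = (95875 + 5667) / 183667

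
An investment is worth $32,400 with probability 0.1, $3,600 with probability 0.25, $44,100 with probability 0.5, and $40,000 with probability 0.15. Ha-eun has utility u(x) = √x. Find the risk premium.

E[u] = 0.1·√32400 + 0.25·√3600 + 0.5·√44100 + 0.15·√40000 = 0.1·180 + 0.25·60 + 0.5·210 + 0.15·200 = 168
CE = (168)² = 28224
Risk premium = EV − CE = 32190 − 28224 = 3966

$3,966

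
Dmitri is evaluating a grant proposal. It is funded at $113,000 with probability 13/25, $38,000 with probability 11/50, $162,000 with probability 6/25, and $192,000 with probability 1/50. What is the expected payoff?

EV = 13/25 × 113000 + 11/50 × 38000 + 6/25 × 162000 + 1/50 × 192000 = 58760 + 8360 + 38880 + 3840 = 109840

$109,840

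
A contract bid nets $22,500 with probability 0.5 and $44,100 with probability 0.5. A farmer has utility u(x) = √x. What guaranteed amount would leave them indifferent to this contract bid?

$32,400

E[u] = 0.5·√22500 + 0.5·√44100 = 0.5·150 + 0.5·210 = 180
CE = (180)² = 32400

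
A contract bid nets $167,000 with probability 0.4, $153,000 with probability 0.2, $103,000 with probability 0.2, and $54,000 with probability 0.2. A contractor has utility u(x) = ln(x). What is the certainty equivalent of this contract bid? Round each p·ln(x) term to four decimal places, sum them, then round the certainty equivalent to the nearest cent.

$118,859.81

E[u] = 0.4·ln(167000) + 0.2·ln(153000) + 0.2·ln(103000) + 0.2·ln(54000) = 4.8103 + 2.3876 + 2.3085 + 2.1793 = 11.6857
CE = e^11.6857 ≈ 118859.81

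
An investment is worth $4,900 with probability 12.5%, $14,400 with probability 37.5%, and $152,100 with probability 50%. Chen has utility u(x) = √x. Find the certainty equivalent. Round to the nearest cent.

E[u] = 0.125·√4900 + 0.375·√14400 + 0.5·√152100 = 0.125·70 + 0.375·120 + 0.5·390 = 248.75
CE = (248.75)² = 61876.5625

$61,876.56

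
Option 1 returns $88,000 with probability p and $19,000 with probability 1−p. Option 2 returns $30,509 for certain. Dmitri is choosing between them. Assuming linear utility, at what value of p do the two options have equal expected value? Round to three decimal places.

p = 0.167

p·88000 + (1−p)·19000 = 30509
69000p + 19000 = 30509
p = (30509 − 19000) / 69000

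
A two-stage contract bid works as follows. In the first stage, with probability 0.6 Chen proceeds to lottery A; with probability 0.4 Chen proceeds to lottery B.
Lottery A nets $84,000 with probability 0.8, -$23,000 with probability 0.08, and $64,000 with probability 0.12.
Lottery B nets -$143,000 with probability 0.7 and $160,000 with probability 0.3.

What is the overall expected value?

EV(A) = 0.8 × 84000 + 0.08 × (-23000) + 0.12 × 64000 = 67200 − 1840 + 7680 = 73040
EV(B) = 0.7 × (-143000) + 0.3 × 160000 = -100100 + 48000 = -52100
Overall = 0.6 × 73040 + 0.4 × (-52100) = 43824 − 20840 = 22984

$22,984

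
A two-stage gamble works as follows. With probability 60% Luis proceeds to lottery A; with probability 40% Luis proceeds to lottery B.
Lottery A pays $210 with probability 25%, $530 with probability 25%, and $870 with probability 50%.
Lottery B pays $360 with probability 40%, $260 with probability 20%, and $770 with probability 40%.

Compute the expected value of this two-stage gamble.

$573.60

EV(A) = 0.25 × 210 + 0.25 × 530 + 0.5 × 870 = 52.5 + 132.5 + 435 = 620
EV(B) = 0.4 × 360 + 0.2 × 260 + 0.4 × 770 = 144 + 52 + 308 = 504
Overall = 0.6 × 620 + 0.4 × 504 = 372 + 201.6 = 573.6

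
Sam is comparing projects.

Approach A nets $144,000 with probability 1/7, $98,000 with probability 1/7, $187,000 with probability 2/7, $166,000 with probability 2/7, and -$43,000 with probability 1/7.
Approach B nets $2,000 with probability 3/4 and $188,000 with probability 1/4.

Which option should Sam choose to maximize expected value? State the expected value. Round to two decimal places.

Approach A ($129,285.71)

Approach A = 1/7 × 144000 + 1/7 × 98000 + 2/7 × 187000 + 2/7 × 166000 + 1/7 × (-43000) = 20571.4286 + 14000 + 53428.5714 + 47428.5714 − 6142.8571 = 129285.7143
Approach B = 3/4 × 2000 + 1/4 × 188000 = 1500 + 47000 = 48500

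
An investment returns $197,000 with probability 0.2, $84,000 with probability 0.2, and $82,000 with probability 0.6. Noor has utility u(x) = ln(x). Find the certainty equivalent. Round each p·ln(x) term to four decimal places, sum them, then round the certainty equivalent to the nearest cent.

E[u] = 0.2·ln(197000) + 0.2·ln(84000) + 0.6·ln(82000) = 2.4382 + 2.2677 + 6.7887 = 11.4946
CE = e^11.4946 ≈ 98184.14

$98,184.14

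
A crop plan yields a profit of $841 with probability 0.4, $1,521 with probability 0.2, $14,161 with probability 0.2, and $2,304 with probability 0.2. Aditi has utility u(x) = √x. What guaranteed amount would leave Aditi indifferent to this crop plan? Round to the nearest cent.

$2,787.84

E[u] = 0.4·√841 + 0.2·√1521 + 0.2·√14161 + 0.2·√2304 = 0.4·29 + 0.2·39 + 0.2·119 + 0.2·48 = 52.8
CE = (52.8)² = 2787.84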